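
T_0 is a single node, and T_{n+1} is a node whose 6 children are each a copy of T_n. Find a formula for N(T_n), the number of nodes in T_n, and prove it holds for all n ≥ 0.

Claim: N(T_n) = (6^{n+1} − 1)/5.

Base case: N(T_0) = 1, and (6^{0+1} − 1)/5 = 1.
Assume N(T_k) = (6^{k+1} − 1)/5.
Then N(T_{k+1}) = 1 + 6N(T_k) = 1 + 6·(6^{k+1} − 1)/5 = 1 + (6^{k+2} − 6)/5 = (5 + 6^{k+2} − 6)/5 = (6^{k+2} − 1)/5.
By induction, N(T_n) = (6^{n+1} − 1)/5 for all n ≥ 0.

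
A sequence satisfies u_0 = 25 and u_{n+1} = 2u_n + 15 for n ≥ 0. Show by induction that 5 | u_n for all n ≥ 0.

Base case: u_0 = 25 = 5·5, so 5 | u_0.
Assume 5 | u_m, so u_m = 5t for some integer t.
Then u_{m+1} = 2u_m + 15 = 2·(5t) + 15 = 5(2t + 3), so 5 | u_{m+1}.
Hence 5 | u_n for every n ≥ 0, by induction.

5 | u_n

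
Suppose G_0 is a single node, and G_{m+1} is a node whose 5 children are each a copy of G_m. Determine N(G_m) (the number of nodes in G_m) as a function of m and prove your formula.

Claim: N(G_m) = (5^{m+1} − 1)/4.

Base case: N(G_0) = 1, and (5^{0+1} − 1)/4 = 1.
Assume N(G_j) = (5^{j+1} − 1)/4.
Then N(G_{j+1}) = 1 + 5N(G_j) = 1 + 5·(5^{j+1} − 1)/4 = 1 + (5^{j+2} − 5)/4 = (4 + 5^{j+2} − 5)/4 = (5^{j+2} − 1)/4.
Hence N(G_m) = (5^{m+1} − 1)/4 for every m ≥ 0, by induction.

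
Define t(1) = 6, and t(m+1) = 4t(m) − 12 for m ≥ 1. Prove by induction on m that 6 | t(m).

Base case: t(1) = 6 = 6·1, so 6 | t(1).
Assume 6 | t(r), so t(r) = 6s for some integer s.
Then t(r+1) = 4t(r) − 12 = 4·(6s) − 12 = 6(4s − 2), so 6 | t(r+1).
By induction, 6 | t(m) for all m ≥ 1.

6 | t(m)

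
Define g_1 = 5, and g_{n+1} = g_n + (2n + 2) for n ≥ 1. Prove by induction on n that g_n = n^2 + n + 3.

Base case: g_1 = 5, and 1^2 + 1 + 3 = 5.
Assume g_m = m^2 + m + 3.
Then g_{m+1} = g_m + (2m + 2) = (m^2 + m + 3) + (2m + 2) = m^2 + 3m + 5,
and (m+1)^2 + (m+1) + 3 = m^2 + 3m + 5.
This completes the inductive step, so g_n = n^2 + n + 3 for all n ≥ 1.

g_n = n^2 + n + 3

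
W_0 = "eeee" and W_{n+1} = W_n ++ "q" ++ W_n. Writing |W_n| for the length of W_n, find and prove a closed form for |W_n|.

Claim: |W_n| = 5·2^n − 1.

Base case: |W_0| = 4, and 5·2^0 − 1 = 4.
Assume |W_r| = 5·2^r − 1.
Then |W_{r+1}| = |W_r| + 1 + |W_r| = 2|W_r| + 1 = 2(5·2^r − 1) + 1 = 5·2^{r+1} − 2 + 1 = 5·2^{r+1} − 1.
This completes the inductive step, so |W_n| = 5·2^n − 1 for all n ≥ 0.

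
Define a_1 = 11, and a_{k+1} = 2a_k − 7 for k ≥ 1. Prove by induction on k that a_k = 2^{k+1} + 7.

Base case: a_1 = 11, and 2^{1+1} + 7 = 4 + 7 = 11.
Assume a_j = 2^{j+1} + 7 for some j ≥ 1.
Then a_{j+1} = 2a_j − 7 = 2·(2^{j+1} + 7) − 7 = 2^{j+2} + 14 − 7 = 2^{j+2} + 7.
By induction, a_k = 2^{k+1} + 7 for all k ≥ 1.

a_k = 2^{k+1} + 7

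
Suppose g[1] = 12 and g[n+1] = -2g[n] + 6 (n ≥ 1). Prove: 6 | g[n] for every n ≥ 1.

Base case: g[1] = 12 = 6·2, so 6 | g[1].
Assume 6 | g[m], so g[m] = 6t for some integer t.
Then g[m+1] = -2g[m] + 6 = -2·(6t) + 6 = 6(-2t + 1), so 6 | g[m+1].
By induction, 6 | g[n] for all n ≥ 1.

6 | g[n]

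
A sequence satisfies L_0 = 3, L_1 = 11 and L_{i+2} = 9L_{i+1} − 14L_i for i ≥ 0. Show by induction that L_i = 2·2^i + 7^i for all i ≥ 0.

Base cases: L_0 = 3 and 2·2^0 + 7^0 = 3; L_1 = 11 and 2·2^1 + 7^1 = 11.
Assume L_j = 2·2^j + 7^j for all 0 ≤ j ≤ m, where m ≥ 1.
Then L_{m+1} = 9L_m − 14L_{m−1} = 9·(2·2^m + 7^m) − 14·(2·2^{m−1} + 7^{m−1}) = 2·(9·2 − 14)2^{m−1} + (9·7 − 14)7^{m−1} = 8·2^{m−1} + 49·7^{m−1} = 2·2^{m+1} + 7^{m+1}.
So the formula holds for m+1, and by strong induction L_i = 2·2^i + 7^i for all i ≥ 0.

L_i = 2·2^i + 7^i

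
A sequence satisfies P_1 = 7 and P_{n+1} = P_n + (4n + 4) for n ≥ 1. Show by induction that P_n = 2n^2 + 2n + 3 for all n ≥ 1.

Base case: P_1 = 7, and 2·1^2 + 2·1 + 3 = 7.
Assume P_j = 2j^2 + 2j + 3.
Then P_{j+1} = P_j + (4j + 4) = (2j^2 + 2j + 3) + (4j + 4) = 2j^2 + 6j + 7,
and 2·(j+1)^2 + 2·(j+1) + 3 = 2j^2 + 6j + 7.
This completes the inductive step, so P_n = 2n^2 + 2n + 3 for all n ≥ 1.

P_n = 2n^2 + 2n + 3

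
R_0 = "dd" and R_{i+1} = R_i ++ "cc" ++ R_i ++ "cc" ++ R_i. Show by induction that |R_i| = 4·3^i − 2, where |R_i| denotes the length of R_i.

Base case: |R_0| = 2, and 4·3^0 − 2 = 2.
Assume |R_j| = 4·3^j − 2.
Then |R_{j+1}| = 3|R_j| + 4 = 3(4·3^j − 2) + 4 = 4·3^{j+1} − 6 + 4 = 4·3^{j+1} − 2.
This completes the inductive step, so |R_i| = 4·3^i − 2 for all i ≥ 0.

|R_i| = 4·3^i − 2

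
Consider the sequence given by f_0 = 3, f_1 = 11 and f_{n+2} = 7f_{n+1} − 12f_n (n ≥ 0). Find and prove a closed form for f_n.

Claim: f_n = 3^n + 2·4^n.

Base cases: f_0 = 3 and 3^0 + 2·4^0 = 3; f_1 = 11 and 3^1 + 2·4^1 = 11.
Assume f_i = 3^i + 2·4^i for all 0 ≤ i ≤ j, where j ≥ 1.
Then f_{j+1} = 7f_j − 12f_{j−1} = 7·(3^j + 2·4^j) − 12·(3^{j−1} + 2·4^{j−1}) = (7·3 − 12)3^{j−1} + 2·(7·4 − 12)4^{j−1} = 9·3^{j−1} + 32·4^{j−1} = 3^{j+1} + 2·4^{j+1}.
By strong induction, f_n = 3^n + 2·4^n for all n ≥ 0.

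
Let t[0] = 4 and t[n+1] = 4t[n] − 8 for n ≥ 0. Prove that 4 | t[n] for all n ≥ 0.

Base case: t[0] = 4 = 4·1, so 4 | t[0].
Assume 4 | t[m], so t[m] = 4s for some integer s.
Then t[m+1] = 4t[m] − 8 = 4·(4s) − 8 = 4(4s − 2), so 4 | t[m+1].
Hence 4 | t[n] for every n ≥ 0, by induction.

4 | t[n]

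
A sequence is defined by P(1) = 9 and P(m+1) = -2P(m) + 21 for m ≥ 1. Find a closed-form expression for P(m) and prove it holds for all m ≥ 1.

Claim: P(m) = -(-2)^m + 7.

Base case: P(1) = 9, and -(-2)^1 + 7 = 2 + 7 = 9.
Assume P(r) = -(-2)^r + 7 for some r ≥ 1.
Then P(r+1) = -2P(r) + 21 = -2·(-(-2)^r + 7) + 21 = 2·(-2)^r − 14 + 21 = -(-2)^{r+1} + 7.
By induction, P(m) = -(-2)^m + 7 for all m ≥ 1.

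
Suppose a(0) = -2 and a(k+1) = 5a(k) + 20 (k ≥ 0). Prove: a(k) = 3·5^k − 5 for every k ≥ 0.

Base case: a(0) = -2, and 3·5^0 − 5 = 3 − 5 = -2.
Assume a(m) = 3·5^m − 5 for some m ≥ 0.
Then a(m+1) = 5a(m) + 20 = 5·(3·5^m − 5) + 20 = 15·5^m − 25 + 20 = 3·5^{m+1} − 5.
So the formula holds for m+1, and by induction a(k) = 3·5^k − 5 for all k ≥ 0.

a(k) = 3·5^k − 5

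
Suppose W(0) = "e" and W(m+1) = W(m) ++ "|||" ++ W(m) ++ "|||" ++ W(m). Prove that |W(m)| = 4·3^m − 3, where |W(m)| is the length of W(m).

Base case: |W(0)| = 1, and 4·3^0 − 3 = 1.
Assume |W(r)| = 4·3^r − 3.
Then |W(r+1)| = 3|W(r)| + 6 = 3(4·3^r − 3) + 6 = 4·3^{r+1} − 9 + 6 = 4·3^{r+1} − 3.
So the formula holds for r+1, and by induction |W(m)| = 4·3^m − 3 for all m ≥ 0.

|W(m)| = 4·3^m − 3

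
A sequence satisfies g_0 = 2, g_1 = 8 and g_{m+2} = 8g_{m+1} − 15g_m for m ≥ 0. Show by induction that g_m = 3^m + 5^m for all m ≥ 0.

Base cases: g_0 = 2 and 3^0 + 5^0 = 2; g_1 = 8 and 3^1 + 5^1 = 8.
Assume g_j = 3^j + 5^j for all 0 ≤ j ≤ k, where k ≥ 1.
Then g_{k+1} = 8g_k − 15g_{k−1} = 8·(3^k + 5^k) − 15·(3^{k−1} + 5^{k−1}) = (8·3 − 15)3^{k−1} + (8·5 − 15)5^{k−1} = 9·3^{k−1} + 25·5^{k−1} = 3^{k+1} + 5^{k+1}.
Hence g_m = 3^m + 5^m for every m ≥ 0, by strong induction.

g_m = 3^m + 5^m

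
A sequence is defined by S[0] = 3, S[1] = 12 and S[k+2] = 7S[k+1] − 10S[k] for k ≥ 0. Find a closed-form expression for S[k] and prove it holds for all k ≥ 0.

Claim: S[k] = 2^k + 2·5^k.

Base cases: S[0] = 3 and 2^0 + 2·5^0 = 3; S[1] = 12 and 2^1 + 2·5^1 = 12.
Assume S[i] = 2^i + 2·5^i for all 0 ≤ i ≤ j, where j ≥ 1.
Then S[j+1] = 7S[j] − 10S[j−1] = 7·(2^j + 2·5^j) − 10·(2^{j−1} + 2·5^{j−1}) = (7·2 − 10)2^{j−1} + 2·(7·5 − 10)5^{j−1} = 4·2^{j−1} + 50·5^{j−1} = 2^{j+1} + 2·5^{j+1}.
Hence S[k] = 2^k + 2·5^k for every k ≥ 0, by strong induction.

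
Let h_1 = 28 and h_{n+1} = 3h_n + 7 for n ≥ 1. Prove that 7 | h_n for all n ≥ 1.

Base case: h_1 = 28 = 7·4, so 7 | h_1.
Assume 7 | h_m, so h_m = 7t for some integer t.
Then h_{m+1} = 3h_m + 7 = 3·(7t) + 7 = 7(3t + 1), so 7 | h_{m+1}.
Hence 7 | h_n for every n ≥ 1, by induction.

7 | h_n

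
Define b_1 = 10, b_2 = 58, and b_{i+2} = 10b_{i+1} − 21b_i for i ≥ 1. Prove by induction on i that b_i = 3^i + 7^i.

Base cases: b_1 = 10 and 3^1 + 7^1 = 10; b_2 = 58 and 3^2 + 7^2 = 58.
Assume b_j = 3^j + 7^j for all 1 ≤ j ≤ m, where m ≥ 2.
Then b_{m+1} = 10b_m − 21b_{m−1} = 10·(3^m + 7^m) − 21·(3^{m−1} + 7^{m−1}) = (10·3 − 21)3^{m−1} + (10·7 − 21)7^{m−1} = 9·3^{m−1} + 49·7^{m−1} = 3^{m+1} + 7^{m+1}.
Hence b_i = 3^i + 7^i for every i ≥ 1, by strong induction.

b_i = 3^i + 7^i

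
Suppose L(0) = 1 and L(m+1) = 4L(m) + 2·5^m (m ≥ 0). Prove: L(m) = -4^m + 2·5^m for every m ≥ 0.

Base case: L(0) = 1, and -4^0 + 2·5^0 = -1 + 2 = 1.
Assume L(k) = -4^k + 2·5^k for some k ≥ 0.
Then L(k+1) = 4L(k) + 2·5^k = 4·(-4^k + 2·5^k) + 2·5^k = -4^{k+1} + 8·5^k + 2·5^k = -4^{k+1} + 10·5^k = -4^{k+1} + 2·5^{k+1}.
So the formula holds for k+1, and by induction L(m) = -4^m + 2·5^m for all m ≥ 0.

L(m) = -4^m + 2·5^m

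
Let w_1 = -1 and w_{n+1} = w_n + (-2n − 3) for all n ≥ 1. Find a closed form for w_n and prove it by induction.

Claim: w_n = -n^2 − 2n + 2.

Base case: w_1 = -1, and -1^2 − 2·1 + 2 = -1.
Assume w_k = -k^2 − 2k + 2.
Then w_{k+1} = w_k + (-2k − 3) = (-k^2 − 2k + 2) + (-2k − 3) = -k^2 − 4k − 1,
and -(k+1)^2 − 2·(k+1) + 2 = -k^2 − 4k − 1.
By induction, w_n = -n^2 − 2n + 2 for all n ≥ 1.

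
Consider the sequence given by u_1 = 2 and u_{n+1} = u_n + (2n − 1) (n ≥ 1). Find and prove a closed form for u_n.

Claim: u_n = n^2 − 2n + 3.

Base case: u_1 = 2, and 1^2 − 2·1 + 3 = 2.
Assume u_k = k^2 − 2k + 3.
Then u_{k+1} = u_k + (2k − 1) = (k^2 − 2k + 3) + (2k − 1) = k^2 + 2,
and (k+1)^2 − 2·(k+1) + 3 = k^2 + 2.
By induction, u_n = n^2 − 2n + 3 for all n ≥ 1.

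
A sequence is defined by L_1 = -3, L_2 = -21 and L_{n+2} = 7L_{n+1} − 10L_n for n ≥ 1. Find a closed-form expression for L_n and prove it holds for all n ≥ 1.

Claim: L_n = 2^n − 5^n.

Base cases: L_1 = -3 and 2^1 − 5^1 = -3; L_2 = -21 and 2^2 − 5^2 = -21.
Assume L_j = 2^j − 5^j for all 1 ≤ j ≤ m, where m ≥ 2.
Then L_{m+1} = 7L_m − 10L_{m−1} = 7·(2^m − 5^m) − 10·(2^{m−1} − 5^{m−1}) = (7·2 − 10)2^{m−1} − (7·5 − 10)5^{m−1} = 4·2^{m−1} − 25·5^{m−1} = 2^{m+1} − 5^{m+1}.
This completes the inductive step, so L_n = 2^n − 5^n for all n ≥ 1.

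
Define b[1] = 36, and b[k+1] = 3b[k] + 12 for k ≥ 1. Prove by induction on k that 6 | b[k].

Base case: b[1] = 36 = 6·6, so 6 | b[1].
Assume 6 | b[j], so b[j] = 6t for some integer t.
Then b[j+1] = 3b[j] + 12 = 3·(6t) + 12 = 6(3t + 2), so 6 | b[j+1].
By induction, 6 | b[k] for all k ≥ 1.

6 | b[k]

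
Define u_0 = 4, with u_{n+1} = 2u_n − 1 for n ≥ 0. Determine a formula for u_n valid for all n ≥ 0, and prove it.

Claim: u_n = 3·2^n + 1.

Base case: u_0 = 4, and 3·2^0 + 1 = 3 + 1 = 4.
Assume u_m = 3·2^m + 1 for some m ≥ 0.
Then u_{m+1} = 2u_m − 1 = 2·(3·2^m + 1) − 1 = 6·2^m + 2 − 1 = 3·2^{m+1} + 1.
This completes the inductive step, so u_n = 3·2^n + 1 for all n ≥ 0.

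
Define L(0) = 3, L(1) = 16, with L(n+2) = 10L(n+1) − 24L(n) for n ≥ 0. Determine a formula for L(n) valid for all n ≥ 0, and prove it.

Claim: L(n) = 2·6^n + 4^n.

Base cases: L(0) = 3 and 2·6^0 + 4^0 = 3; L(1) = 16 and 2·6^1 + 4^1 = 16.
Assume L(j) = 2·6^j + 4^j for all 0 ≤ j ≤ m, where m ≥ 1.
Then L(m+1) = 10L(m) − 24L(m−1) = 10·(2·6^m + 4^m) − 24·(2·6^{m−1} + 4^{m−1}) = 2·(10·6 − 24)6^{m−1} + (10·4 − 24)4^{m−1} = 72·6^{m−1} + 16·4^{m−1} = 2·6^{m+1} + 4^{m+1}.
So the formula holds for m+1, and by strong induction L(n) = 2·6^n + 4^n for all n ≥ 0.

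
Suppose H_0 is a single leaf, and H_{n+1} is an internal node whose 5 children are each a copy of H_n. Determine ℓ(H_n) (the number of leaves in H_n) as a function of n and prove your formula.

Claim: ℓ(H_n) = 5^n.

Base case: ℓ(H_0) = 1, and 5^0 = 1.
Assume ℓ(H_m) = 5^m.
Then ℓ(H_{m+1}) = 5·ℓ(H_m) = 5·5^m = 5^{m+1}.
So the formula holds for m+1, and by induction ℓ(H_n) = 5^n for all n ≥ 0.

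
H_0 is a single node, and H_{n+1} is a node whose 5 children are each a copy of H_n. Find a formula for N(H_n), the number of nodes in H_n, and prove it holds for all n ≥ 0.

Claim: N(H_n) = (5^{n+1} − 1)/4.

Base case: N(H_0) = 1, and (5^{0+1} − 1)/4 = 1.
Assume N(H_j) = (5^{j+1} − 1)/4.
Then N(H_{j+1}) = 1 + 5N(H_j) = 1 + 5·(5^{j+1} − 1)/4 = 1 + (5^{j+2} − 5)/4 = (4 + 5^{j+2} − 5)/4 = (5^{j+2} − 1)/4.
This completes the inductive step, so N(H_n) = (5^{n+1} − 1)/4 for all n ≥ 0.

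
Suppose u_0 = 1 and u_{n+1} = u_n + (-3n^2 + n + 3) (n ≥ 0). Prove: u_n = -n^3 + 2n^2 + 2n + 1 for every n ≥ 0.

Base case: u_0 = 1, and -0^3 + 2·0^2 + 2·0 + 1 = 1.
Assume u_k = -k^3 + 2k^2 + 2k + 1.
Then u_{k+1} = u_k + (-3k^2 + k + 3) = (-k^3 + 2k^2 + 2k + 1) + (-3k^2 + k + 3) = -k^3 − k^2 + 3k + 4,
and -(k+1)^3 + 2·(k+1)^2 + 2·(k+1) + 1 = -k^3 − k^2 + 3k + 4.
By induction, u_n = -n^3 + 2n^2 + 2n + 1 for all n ≥ 0.

u_n = -n^3 + 2n^2 + 2n + 1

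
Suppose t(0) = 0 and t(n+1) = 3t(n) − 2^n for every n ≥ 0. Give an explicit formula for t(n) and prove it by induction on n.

Claim: t(n) = -3^n + 2^n.

Base case: t(0) = 0, and -3^0 + 2^0 = -1 + 1 = 0.
Assume t(j) = -3^j + 2^j for some j ≥ 0.
Then t(j+1) = 3t(j) − 2^j = 3·(-3^j + 2^j) − 2^j = -3^{j+1} + 3·2^j − 2^j = -3^{j+1} + 2·2^j = -3^{j+1} + 2^{j+1}.
Hence t(n) = -3^n + 2^n for every n ≥ 0, by induction.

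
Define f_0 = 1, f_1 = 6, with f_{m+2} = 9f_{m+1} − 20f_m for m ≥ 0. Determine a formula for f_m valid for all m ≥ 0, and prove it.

Claim: f_m = 2·5^m − 4^m.

Base cases: f_0 = 1 and 2·5^0 − 4^0 = 1; f_1 = 6 and 2·5^1 − 4^1 = 6.
Assume f_i = 2·5^i − 4^i for all 0 ≤ i ≤ j, where j ≥ 1.
Then f_{j+1} = 9f_j − 20f_{j−1} = 9·(2·5^j − 4^j) − 20·(2·5^{j−1} − 4^{j−1}) = 2·(9·5 − 20)5^{j−1} − (9·4 − 20)4^{j−1} = 50·5^{j−1} − 16·4^{j−1} = 2·5^{j+1} − 4^{j+1}.
Hence f_m = 2·5^m − 4^m for every m ≥ 0, by strong induction.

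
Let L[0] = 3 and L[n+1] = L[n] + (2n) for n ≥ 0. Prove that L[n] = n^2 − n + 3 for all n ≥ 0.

Base case: L[0] = 3, and 0^2 − 0 + 3 = 3.
Assume L[m] = m^2 − m + 3.
Then L[m+1] = L[m] + (2m) = (m^2 − m + 3) + (2m) = m^2 + m + 3,
and (m+1)^2 − (m+1) + 3 = m^2 + m + 3.
By induction, L[n] = n^2 − n + 3 for all n ≥ 0.

L[n] = n^2 − n + 3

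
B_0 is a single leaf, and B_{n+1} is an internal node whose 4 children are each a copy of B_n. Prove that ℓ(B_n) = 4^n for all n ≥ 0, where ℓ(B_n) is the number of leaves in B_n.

Base case: ℓ(B_0) = 1, and 4^0 = 1.
Assume ℓ(B_k) = 4^k.
Then ℓ(B_{k+1}) = 4·ℓ(B_k) = 4·4^k = 4^{k+1}.
Hence ℓ(B_n) = 4^n for every n ≥ 0, by induction.

ℓ(B_n) = 4^n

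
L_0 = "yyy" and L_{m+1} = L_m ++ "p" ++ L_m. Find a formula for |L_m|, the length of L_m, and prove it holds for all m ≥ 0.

Claim: |L_m| = 2^{m+2} − 1.

Base case: |L_0| = 3, and 2^{0+2} − 1 = 3.
Assume |L_j| = 2^{j+2} − 1.
Then |L_{j+1}| = |L_j| + 1 + |L_j| = 2|L_j| + 1 = 2(2^{j+2} − 1) + 1 = 2^{j+3} − 2 + 1 = 2^{j+3} − 1.
By induction, |L_m| = 2^{m+2} − 1 for all m ≥ 0.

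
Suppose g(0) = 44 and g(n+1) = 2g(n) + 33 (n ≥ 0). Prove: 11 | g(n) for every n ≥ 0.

Base case: g(0) = 44 = 11·4, so 11 | g(0).
Assume 11 | g(j), so g(j) = 11t for some integer t.
Then g(j+1) = 2g(j) + 33 = 2·(11t) + 33 = 11(2t + 3), so 11 | g(j+1).
By induction, 11 | g(n) for all n ≥ 0.

11 | g(n)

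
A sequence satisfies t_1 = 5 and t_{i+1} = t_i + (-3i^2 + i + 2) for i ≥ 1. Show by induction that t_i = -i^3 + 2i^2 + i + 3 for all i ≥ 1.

Base case: t_1 = 5, and -1^3 + 2·1^2 + 1 + 3 = 5.
Assume t_m = -m^3 + 2m^2 + m + 3.
Then t_{m+1} = t_m + (-3m^2 + m + 2) = (-m^3 + 2m^2 + m + 3) + (-3m^2 + m + 2) = -m^3 − m^2 + 2m + 5,
and -(m+1)^3 + 2·(m+1)^2 + (m+1) + 3 = -m^3 − m^2 + 2m + 5.
This completes the inductive step, so t_i = -i^3 + 2i^2 + i + 3 for all i ≥ 1.

t_i = -i^3 + 2i^2 + i + 3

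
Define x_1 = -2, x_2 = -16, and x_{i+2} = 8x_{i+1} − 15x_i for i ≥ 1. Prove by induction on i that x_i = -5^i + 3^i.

Base cases: x_1 = -2 and -5^1 + 3^1 = -2; x_2 = -16 and -5^2 + 3^2 = -16.
Assume x_j = -5^j + 3^j for all 1 ≤ j ≤ r, where r ≥ 2.
Then x_{r+1} = 8x_r − 15x_{r−1} = 8·(-5^r + 3^r) − 15·(-5^{r−1} + 3^{r−1}) = -(8·5 − 15)5^{r−1} + (8·3 − 15)3^{r−1} = -25·5^{r−1} + 9·3^{r−1} = -5^{r+1} + 3^{r+1}.
This completes the inductive step, so x_i = -5^i + 3^i for all i ≥ 1.

x_i = -5^i + 3^i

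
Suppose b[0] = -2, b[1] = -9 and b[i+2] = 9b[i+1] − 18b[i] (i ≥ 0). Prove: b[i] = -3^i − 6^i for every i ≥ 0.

Base cases: b[0] = -2 and -3^0 − 6^0 = -2; b[1] = -9 and -3^1 − 6^1 = -9.
Assume b[j] = -3^j − 6^j for all 0 ≤ j ≤ r, where r ≥ 1.
Then b[r+1] = 9b[r] − 18b[r−1] = 9·(-3^r − 6^r) − 18·(-3^{r−1} − 6^{r−1}) = -(9·3 − 18)3^{r−1} − (9·6 − 18)6^{r−1} = -9·3^{r−1} − 36·6^{r−1} = -3^{r+1} − 6^{r+1}.
Hence b[i] = -3^i − 6^i for every i ≥ 0, by strong induction.

b[i] = -3^i − 6^i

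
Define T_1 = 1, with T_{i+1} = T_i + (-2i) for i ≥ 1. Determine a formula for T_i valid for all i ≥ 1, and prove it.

Claim: T_i = -i^2 + i + 1.

Base case: T_1 = 1, and -1^2 + 1 + 1 = 1.
Assume T_j = -j^2 + j + 1.
Then T_{j+1} = T_j + (-2j) = (-j^2 + j + 1) + (-2j) = -j^2 − j + 1,
and -(j+1)^2 + (j+1) + 1 = -j^2 − j + 1.
By induction, T_i = -i^2 + i + 1 for all i ≥ 1.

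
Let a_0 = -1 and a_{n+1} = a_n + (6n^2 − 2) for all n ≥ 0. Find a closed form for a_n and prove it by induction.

Claim: a_n = 2n^3 − 3n^2 − n − 1.

Base case: a_0 = -1, and 2·0^3 − 3·0^2 − 0 − 1 = -1.
Assume a_m = 2m^3 − 3m^2 − m − 1.
Then a_{m+1} = a_m + (6m^2 − 2) = (2m^3 − 3m^2 − m − 1) + (6m^2 − 2) = 2m^3 + 3m^2 − m − 3,
and 2·(m+1)^3 − 3·(m+1)^2 − (m+1) − 1 = 2m^3 + 3m^2 − m − 3.
This completes the inductive step, so a_n = 2n^3 − 3n^2 − n − 1 for all n ≥ 0.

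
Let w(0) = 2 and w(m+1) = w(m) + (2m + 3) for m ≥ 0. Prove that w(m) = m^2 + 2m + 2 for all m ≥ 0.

Base case: w(0) = 2, and 0^2 + 2·0 + 2 = 2.
Assume w(k) = k^2 + 2k + 2.
Then w(k+1) = w(k) + (2k + 3) = (k^2 + 2k + 2) + (2k + 3) = k^2 + 4k + 5,
and (k+1)^2 + 2·(k+1) + 2 = k^2 + 4k + 5.
This completes the inductive step, so w(m) = m^2 + 2m + 2 for all m ≥ 0.

w(m) = m^2 + 2m + 2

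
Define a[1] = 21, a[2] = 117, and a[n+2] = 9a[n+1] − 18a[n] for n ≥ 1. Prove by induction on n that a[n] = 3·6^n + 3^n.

Base cases: a[1] = 21 and 3·6^1 + 3^1 = 21; a[2] = 117 and 3·6^2 + 3^2 = 117.
Assume a[i] = 3·6^i + 3^i for all 1 ≤ i ≤ j, where j ≥ 2.
Then a[j+1] = 9a[j] − 18a[j−1] = 9·(3·6^j + 3^j) − 18·(3·6^{j−1} + 3^{j−1}) = 3·(9·6 − 18)6^{j−1} + (9·3 − 18)3^{j−1} = 108·6^{j−1} + 9·3^{j−1} = 3·6^{j+1} + 3^{j+1}.
This completes the inductive step, so a[n] = 3·6^n + 3^n for all n ≥ 1.

a[n] = 3·6^n + 3^n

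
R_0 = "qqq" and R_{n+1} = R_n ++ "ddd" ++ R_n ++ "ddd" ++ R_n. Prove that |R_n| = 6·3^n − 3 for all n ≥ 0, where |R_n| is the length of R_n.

Base case: |R_0| = 3, and 6·3^0 − 3 = 3.
Assume |R_m| = 6·3^m − 3.
Then |R_{m+1}| = 3|R_m| + 6 = 3(6·3^m − 3) + 6 = 6·3^{m+1} − 9 + 6 = 6·3^{m+1} − 3.
This completes the inductive step, so |R_n| = 6·3^n − 3 for all n ≥ 0.

|R_n| = 6·3^n − 3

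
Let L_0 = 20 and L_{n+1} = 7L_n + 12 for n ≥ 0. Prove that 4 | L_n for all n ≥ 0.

Base case: L_0 = 20 = 4·5, so 4 | L_0.
Assume 4 | L_k, so L_k = 4t for some integer t.
Then L_{k+1} = 7L_k + 12 = 7·(4t) + 12 = 4(7t + 3), so 4 | L_{k+1}.
This completes the inductive step, so 4 | L_n for all n ≥ 0.

4 | L_n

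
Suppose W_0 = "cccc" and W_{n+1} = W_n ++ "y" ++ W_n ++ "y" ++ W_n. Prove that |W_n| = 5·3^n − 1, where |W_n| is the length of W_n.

Base case: |W_0| = 4, and 5·3^0 − 1 = 4.
Assume |W_m| = 5·3^m − 1.
Then |W_{m+1}| = 3|W_m| + 2 = 3(5·3^m − 1) + 2 = 5·3^{m+1} − 3 + 2 = 5·3^{m+1} − 1.
By induction, |W_n| = 5·3^n − 1 for all n ≥ 0.

|W_n| = 5·3^n − 1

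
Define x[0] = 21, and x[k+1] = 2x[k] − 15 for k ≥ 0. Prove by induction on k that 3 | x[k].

Base case: x[0] = 21 = 3·7, so 3 | x[0].
Assume 3 | x[j], so x[j] = 3t for some integer t.
Then x[j+1] = 2x[j] − 15 = 2·(3t) − 15 = 3(2t − 5), so 3 | x[j+1].
Hence 3 | x[k] for every k ≥ 0, by induction.

3 | x[k]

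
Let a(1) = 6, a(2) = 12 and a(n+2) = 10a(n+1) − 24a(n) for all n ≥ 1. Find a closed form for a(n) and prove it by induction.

Claim: a(n) = 3·4^n − 6^n.

Base cases: a(1) = 6 and 3·4^1 − 6^1 = 6; a(2) = 12 and 3·4^2 − 6^2 = 12.
Assume a(i) = 3·4^i − 6^i for all 1 ≤ i ≤ j, where j ≥ 2.
Then a(j+1) = 10a(j) − 24a(j−1) = 10·(3·4^j − 6^j) − 24·(3·4^{j−1} − 6^{j−1}) = 3·(10·4 − 24)4^{j−1} − (10·6 − 24)6^{j−1} = 48·4^{j−1} − 36·6^{j−1} = 3·4^{j+1} − 6^{j+1}.
By strong induction, a(n) = 3·4^n − 6^n for all n ≥ 1.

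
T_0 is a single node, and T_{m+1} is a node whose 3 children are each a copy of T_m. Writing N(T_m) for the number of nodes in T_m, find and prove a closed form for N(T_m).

Claim: N(T_m) = (3^{m+1} − 1)/2.

Base case: N(T_0) = 1, and (3^{0+1} − 1)/2 = 1.
Assume N(T_k) = (3^{k+1} − 1)/2.
Then N(T_{k+1}) = 1 + 3N(T_k) = 1 + 3·(3^{k+1} − 1)/2 = 1 + (3^{k+2} − 3)/2 = (2 + 3^{k+2} − 3)/2 = (3^{k+2} − 1)/2.
This completes the inductive step, so N(T_m) = (3^{m+1} − 1)/2 for all m ≥ 0.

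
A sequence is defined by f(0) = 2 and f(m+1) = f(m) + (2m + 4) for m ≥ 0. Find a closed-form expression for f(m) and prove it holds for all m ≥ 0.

Claim: f(m) = m^2 + 3m + 2.

Base case: f(0) = 2, and 0^2 + 3·0 + 2 = 2.
Assume f(j) = j^2 + 3j + 2.
Then f(j+1) = f(j) + (2j + 4) = (j^2 + 3j + 2) + (2j + 4) = j^2 + 5j + 6,
and (j+1)^2 + 3·(j+1) + 2 = j^2 + 5j + 6.
By induction, f(m) = m^2 + 3m + 2 for all m ≥ 0.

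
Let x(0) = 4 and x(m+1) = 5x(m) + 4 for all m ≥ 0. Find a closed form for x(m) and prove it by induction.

Claim: x(m) = 5^{m+1} − 1.

Base case: x(0) = 4, and 5^{0+1} − 1 = 5 − 1 = 4.
Assume x(k) = 5^{k+1} − 1 for some k ≥ 0.
Then x(k+1) = 5x(k) + 4 = 5·(5^{k+1} − 1) + 4 = 5^{k+2} − 5 + 4 = 5^{k+2} − 1.
By induction, x(m) = 5^{m+1} − 1 for all m ≥ 0.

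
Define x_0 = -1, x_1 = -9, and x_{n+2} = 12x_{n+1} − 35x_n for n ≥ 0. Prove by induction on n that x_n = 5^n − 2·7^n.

Base cases: x_0 = -1 and 5^0 − 2·7^0 = -1; x_1 = -9 and 5^1 − 2·7^1 = -9.
Assume x_j = 5^j − 2·7^j for all 0 ≤ j ≤ r, where r ≥ 1.
Then x_{r+1} = 12x_r − 35x_{r−1} = 12·(5^r − 2·7^r) − 35·(5^{r−1} − 2·7^{r−1}) = (12·5 − 35)5^{r−1} − 2·(12·7 − 35)7^{r−1} = 25·5^{r−1} − 98·7^{r−1} = 5^{r+1} − 2·7^{r+1}.
Hence x_n = 5^n − 2·7^n for every n ≥ 0, by strong induction.

x_n = 5^n − 2·7^n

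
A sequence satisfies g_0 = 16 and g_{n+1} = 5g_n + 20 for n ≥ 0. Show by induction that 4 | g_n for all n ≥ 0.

Base case: g_0 = 16 = 4·4, so 4 | g_0.
Assume 4 | g_m, so g_m = 4t for some integer t.
Then g_{m+1} = 5g_m + 20 = 5·(4t) + 20 = 4(5t + 5), so 4 | g_{m+1}.
By induction, 4 | g_n for all n ≥ 0.

4 | g_n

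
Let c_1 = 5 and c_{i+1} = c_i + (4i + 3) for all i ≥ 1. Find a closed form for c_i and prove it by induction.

Claim: c_i = 2i^2 + i + 2.

Base case: c_1 = 5, and 2·1^2 + 1 + 2 = 5.
Assume c_k = 2k^2 + k + 2.
Then c_{k+1} = c_k + (4k + 3) = (2k^2 + k + 2) + (4k + 3) = 2k^2 + 5k + 5,
and 2·(k+1)^2 + (k+1) + 2 = 2k^2 + 5k + 5.
This completes the inductive step, so c_i = 2i^2 + i + 2 for all i ≥ 1.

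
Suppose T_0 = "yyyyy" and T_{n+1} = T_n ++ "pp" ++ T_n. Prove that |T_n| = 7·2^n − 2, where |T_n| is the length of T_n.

Base case: |T_0| = 5, and 7·2^0 − 2 = 5.
Assume |T_j| = 7·2^j − 2.
Then |T_{j+1}| = |T_j| + 2 + |T_j| = 2|T_j| + 2 = 2(7·2^j − 2) + 2 = 7·2^{j+1} − 4 + 2 = 7·2^{j+1} − 2.
By induction, |T_n| = 7·2^n − 2 for all n ≥ 0.

|T_n| = 7·2^n − 2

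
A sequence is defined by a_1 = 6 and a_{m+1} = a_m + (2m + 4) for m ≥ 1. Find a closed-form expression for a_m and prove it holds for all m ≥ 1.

Claim: a_m = m^2 + 3m + 2.

Base case: a_1 = 6, and 1^2 + 3·1 + 2 = 6.
Assume a_r = r^2 + 3r + 2.
Then a_{r+1} = a_r + (2r + 4) = (r^2 + 3r + 2) + (2r + 4) = r^2 + 5r + 6,
and (r+1)^2 + 3·(r+1) + 2 = r^2 + 5r + 6.
By induction, a_m = m^2 + 3m + 2 for all m ≥ 1.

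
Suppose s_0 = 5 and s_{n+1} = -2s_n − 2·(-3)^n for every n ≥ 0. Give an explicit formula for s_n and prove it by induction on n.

Claim: s_n = 3·(-2)^n + 2·(-3)^n.

Base case: s_0 = 5, and 3·(-2)^0 + 2·(-3)^0 = 3 + 2 = 5.
Assume s_k = 3·(-2)^k + 2·(-3)^k for some k ≥ 0.
Then s_{k+1} = -2s_k − 2·(-3)^k = -2·(3·(-2)^k + 2·(-3)^k) − 2·(-3)^k = 3·(-2)^{k+1} − 4·(-3)^k − 2·(-3)^k = 3·(-2)^{k+1} − 6·(-3)^k = 3·(-2)^{k+1} + 2·(-3)^{k+1}.
By induction, s_n = 3·(-2)^n + 2·(-3)^n for all n ≥ 0.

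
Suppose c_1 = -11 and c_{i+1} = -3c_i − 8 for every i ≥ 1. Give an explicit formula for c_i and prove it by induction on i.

Claim: c_i = 3·(-3)^i − 2.

Base case: c_1 = -11, and 3·(-3)^1 − 2 = -9 − 2 = -11.
Assume c_m = 3·(-3)^m − 2 for some m ≥ 1.
Then c_{m+1} = -3c_m − 8 = -3·(3·(-3)^m − 2) − 8 = -9·(-3)^m + 6 − 8 = 3·(-3)^{m+1} − 2.
This completes the inductive step, so c_i = 3·(-3)^i − 2 for all i ≥ 1.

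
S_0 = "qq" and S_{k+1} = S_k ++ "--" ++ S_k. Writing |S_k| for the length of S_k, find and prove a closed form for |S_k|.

Claim: |S_k| = 2^{k+2} − 2.

Base case: |S_0| = 2, and 2^{0+2} − 2 = 2.
Assume |S_m| = 2^{m+2} − 2.
Then |S_{m+1}| = |S_m| + 2 + |S_m| = 2|S_m| + 2 = 2(2^{m+2} − 2) + 2 = 2^{m+3} − 4 + 2 = 2^{m+3} − 2.
Hence |S_k| = 2^{k+2} − 2 for every k ≥ 0, by induction.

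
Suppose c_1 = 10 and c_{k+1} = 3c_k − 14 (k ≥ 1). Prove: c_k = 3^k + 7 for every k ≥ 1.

Base case: c_1 = 10, and 3^1 + 7 = 3 + 7 = 10.
Assume c_j = 3^j + 7 for some j ≥ 1.
Then c_{j+1} = 3c_j − 14 = 3·(3^j + 7) − 14 = 3^{j+1} + 21 − 14 = 3^{j+1} + 7.
So the formula holds for j+1, and by induction c_k = 3^k + 7 for all k ≥ 1.

c_k = 3^k + 7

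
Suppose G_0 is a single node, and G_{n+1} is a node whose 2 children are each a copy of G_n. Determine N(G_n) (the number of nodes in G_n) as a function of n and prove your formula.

Claim: N(G_n) = 2^{n+1} − 1.

Base case: N(G_0) = 1, and 2^{0+1} − 1 = 1.
Assume N(G_j) = 2^{j+1} − 1.
Then N(G_{j+1}) = 1 + 2N(G_j) = 1 + 2(2^{j+1} − 1) = 2^{j+2} − 2 + 1 = 2^{j+2} − 1.
By induction, N(G_n) = 2^{n+1} − 1 for all n ≥ 0.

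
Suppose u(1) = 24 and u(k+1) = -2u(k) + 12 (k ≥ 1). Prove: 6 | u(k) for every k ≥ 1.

Base case: u(1) = 24 = 6·4, so 6 | u(1).
Assume 6 | u(j), so u(j) = 6t for some integer t.
Then u(j+1) = -2u(j) + 12 = -2·(6t) + 12 = 6(-2t + 2), so 6 | u(j+1).
By induction, 6 | u(k) for all k ≥ 1.

6 | u(k)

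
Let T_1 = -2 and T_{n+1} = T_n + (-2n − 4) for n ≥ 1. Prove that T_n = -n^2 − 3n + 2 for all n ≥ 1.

Base case: T_1 = -2, and -1^2 − 3·1 + 2 = -2.
Assume T_m = -m^2 − 3m + 2.
Then T_{m+1} = T_m + (-2m − 4) = (-m^2 − 3m + 2) + (-2m − 4) = -m^2 − 5m − 2,
and -(m+1)^2 − 3·(m+1) + 2 = -m^2 − 5m − 2.
Hence T_n = -n^2 − 3n + 2 for every n ≥ 1, by induction.

T_n = -n^2 − 3n + 2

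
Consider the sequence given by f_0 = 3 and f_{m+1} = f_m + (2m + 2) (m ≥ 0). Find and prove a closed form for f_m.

Claim: f_m = m^2 + m + 3.

Base case: f_0 = 3, and 0^2 + 0 + 3 = 3.
Assume f_j = j^2 + j + 3.
Then f_{j+1} = f_j + (2j + 2) = (j^2 + j + 3) + (2j + 2) = j^2 + 3j + 5,
and (j+1)^2 + (j+1) + 3 = j^2 + 3j + 5.
This completes the inductive step, so f_m = m^2 + m + 3 for all m ≥ 0.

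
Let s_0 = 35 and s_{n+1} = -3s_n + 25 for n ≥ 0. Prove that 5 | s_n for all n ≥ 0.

Base case: s_0 = 35 = 5·7, so 5 | s_0.
Assume 5 | s_r, so s_r = 5t for some integer t.
Then s_{r+1} = -3s_r + 25 = -3·(5t) + 25 = 5(-3t + 5), so 5 | s_{r+1}.
This completes the inductive step, so 5 | s_n for all n ≥ 0.

5 | s_n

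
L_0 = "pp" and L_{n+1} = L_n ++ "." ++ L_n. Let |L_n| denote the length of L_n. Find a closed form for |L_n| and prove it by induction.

Claim: |L_n| = 3·2^n − 1.

Base case: |L_0| = 2, and 3·2^0 − 1 = 2.
Assume |L_r| = 3·2^r − 1.
Then |L_{r+1}| = |L_r| + 1 + |L_r| = 2|L_r| + 1 = 2(3·2^r − 1) + 1 = 3·2^{r+1} − 2 + 1 = 3·2^{r+1} − 1.
This completes the inductive step, so |L_n| = 3·2^n − 1 for all n ≥ 0.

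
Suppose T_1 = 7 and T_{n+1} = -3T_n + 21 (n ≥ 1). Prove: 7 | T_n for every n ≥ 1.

Base case: T_1 = 7 = 7·1, so 7 | T_1.
Assume 7 | T_r, so T_r = 7t for some integer t.
Then T_{r+1} = -3T_r + 21 = -3·(7t) + 21 = 7(-3t + 3), so 7 | T_{r+1}.
By induction, 7 | T_n for all n ≥ 1.

7 | T_n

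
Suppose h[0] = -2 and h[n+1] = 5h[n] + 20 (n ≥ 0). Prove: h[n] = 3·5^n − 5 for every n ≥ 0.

Base case: h[0] = -2, and 3·5^0 − 5 = 3 − 5 = -2.
Assume h[m] = 3·5^m − 5 for some m ≥ 0.
Then h[m+1] = 5h[m] + 20 = 5·(3·5^m − 5) + 20 = 15·5^m − 25 + 20 = 3·5^{m+1} − 5.
So the formula holds for m+1, and by induction h[n] = 3·5^n − 5 for all n ≥ 0.

h[n] = 3·5^n − 5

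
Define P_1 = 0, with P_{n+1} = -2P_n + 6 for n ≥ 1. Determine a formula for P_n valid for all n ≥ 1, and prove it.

Claim: P_n = (-2)^n + 2.

Base case: P_1 = 0, and (-2)^1 + 2 = -2 + 2 = 0.
Assume P_r = (-2)^r + 2 for some r ≥ 1.
Then P_{r+1} = -2P_r + 6 = -2·((-2)^r + 2) + 6 = -2·(-2)^r − 4 + 6 = (-2)^{r+1} + 2.
This completes the inductive step, so P_n = (-2)^n + 2 for all n ≥ 1.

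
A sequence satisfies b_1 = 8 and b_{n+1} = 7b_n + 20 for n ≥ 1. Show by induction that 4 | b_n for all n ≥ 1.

Base case: b_1 = 8 = 4·2, so 4 | b_1.
Assume 4 | b_m, so b_m = 4t for some integer t.
Then b_{m+1} = 7b_m + 20 = 7·(4t) + 20 = 4(7t + 5), so 4 | b_{m+1}.
By induction, 4 | b_n for all n ≥ 1.

4 | b_n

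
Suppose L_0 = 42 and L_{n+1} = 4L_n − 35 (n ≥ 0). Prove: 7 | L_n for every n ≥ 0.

Base case: L_0 = 42 = 7·6, so 7 | L_0.
Assume 7 | L_m, so L_m = 7t for some integer t.
Then L_{m+1} = 4L_m − 35 = 4·(7t) − 35 = 7(4t − 5), so 7 | L_{m+1}.
This completes the inductive step, so 7 | L_n for all n ≥ 0.

7 | L_n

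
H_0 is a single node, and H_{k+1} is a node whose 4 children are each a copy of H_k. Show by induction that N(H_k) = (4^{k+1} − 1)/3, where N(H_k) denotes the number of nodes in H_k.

Base case: N(H_0) = 1, and (4^{0+1} − 1)/3 = 1.
Assume N(H_m) = (4^{m+1} − 1)/3.
Then N(H_{m+1}) = 1 + 4N(H_m) = 1 + 4·(4^{m+1} − 1)/3 = 1 + (4^{m+2} − 4)/3 = (3 + 4^{m+2} − 4)/3 = (4^{m+2} − 1)/3.
Hence N(H_k) = (4^{k+1} − 1)/3 for every k ≥ 0, by induction.

N(H_k) = (4^{k+1} − 1)/3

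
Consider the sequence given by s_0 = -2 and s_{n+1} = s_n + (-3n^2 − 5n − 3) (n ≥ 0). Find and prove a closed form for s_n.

Claim: s_n = -n^3 − n^2 − n − 2.

Base case: s_0 = -2, and -0^3 − 0^2 − 0 − 2 = -2.
Assume s_r = -r^3 − r^2 − r − 2.
Then s_{r+1} = s_r + (-3r^2 − 5r − 3) = (-r^3 − r^2 − r − 2) + (-3r^2 − 5r − 3) = -r^3 − 4r^2 − 6r − 5,
and -(r+1)^3 − (r+1)^2 − (r+1) − 2 = -r^3 − 4r^2 − 6r − 5.
Hence s_n = -n^3 − n^2 − n − 2 for every n ≥ 0, by induction.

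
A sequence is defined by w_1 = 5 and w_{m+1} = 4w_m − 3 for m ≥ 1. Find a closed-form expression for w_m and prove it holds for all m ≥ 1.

Claim: w_m = 4^m + 1.

Base case: w_1 = 5, and 4^1 + 1 = 4 + 1 = 5.
Assume w_j = 4^j + 1 for some j ≥ 1.
Then w_{j+1} = 4w_j − 3 = 4·(4^j + 1) − 3 = 4^{j+1} + 4 − 3 = 4^{j+1} + 1.
This completes the inductive step, so w_m = 4^m + 1 for all m ≥ 1.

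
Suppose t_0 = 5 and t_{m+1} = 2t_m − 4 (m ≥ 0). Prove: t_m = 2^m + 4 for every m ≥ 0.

Base case: t_0 = 5, and 2^0 + 4 = 1 + 4 = 5.
Assume t_r = 2^r + 4 for some r ≥ 0.
Then t_{r+1} = 2t_r − 4 = 2·(2^r + 4) − 4 = 2^{r+1} + 8 − 4 = 2^{r+1} + 4.
By induction, t_m = 2^m + 4 for all m ≥ 0.

t_m = 2^m + 4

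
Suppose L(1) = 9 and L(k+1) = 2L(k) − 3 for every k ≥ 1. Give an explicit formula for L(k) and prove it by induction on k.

Claim: L(k) = 3·2^k + 3.

Base case: L(1) = 9, and 3·2^1 + 3 = 6 + 3 = 9.
Assume L(r) = 3·2^r + 3 for some r ≥ 1.
Then L(r+1) = 2L(r) − 3 = 2·(3·2^r + 3) − 3 = 6·2^r + 6 − 3 = 3·2^{r+1} + 3.
So the formula holds for r+1, and by induction L(k) = 3·2^k + 3 for all k ≥ 1.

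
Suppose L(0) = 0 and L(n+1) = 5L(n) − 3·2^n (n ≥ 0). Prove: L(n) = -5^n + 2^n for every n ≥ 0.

Base case: L(0) = 0, and -5^0 + 2^0 = -1 + 1 = 0.
Assume L(k) = -5^k + 2^k for some k ≥ 0.
Then L(k+1) = 5L(k) − 3·2^k = 5·(-5^k + 2^k) − 3·2^k = -5^{k+1} + 5·2^k − 3·2^k = -5^{k+1} + 2·2^k = -5^{k+1} + 2^{k+1}.
This completes the inductive step, so L(n) = -5^n + 2^n for all n ≥ 0.

L(n) = -5^n + 2^n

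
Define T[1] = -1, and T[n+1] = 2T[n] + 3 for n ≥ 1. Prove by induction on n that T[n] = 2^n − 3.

Base case: T[1] = -1, and 2^1 − 3 = 2 − 3 = -1.
Assume T[m] = 2^m − 3 for some m ≥ 1.
Then T[m+1] = 2T[m] + 3 = 2·(2^m − 3) + 3 = 2^{m+1} − 6 + 3 = 2^{m+1} − 3.
This completes the inductive step, so T[n] = 2^n − 3 for all n ≥ 1.

T[n] = 2^n − 3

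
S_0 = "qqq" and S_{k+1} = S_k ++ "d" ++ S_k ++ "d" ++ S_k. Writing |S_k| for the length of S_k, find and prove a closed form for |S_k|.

Claim: |S_k| = 4·3^k − 1.

Base case: |S_0| = 3, and 4·3^0 − 1 = 3.
Assume |S_m| = 4·3^m − 1.
Then |S_{m+1}| = 3|S_m| + 2 = 3(4·3^m − 1) + 2 = 4·3^{m+1} − 3 + 2 = 4·3^{m+1} − 1.
So the formula holds for m+1, and by induction |S_k| = 4·3^k − 1 for all k ≥ 0.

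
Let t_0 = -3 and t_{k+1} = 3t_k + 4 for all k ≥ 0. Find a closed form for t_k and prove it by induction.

Claim: t_k = -3^k − 2.

Base case: t_0 = -3, and -3^0 − 2 = -1 − 2 = -3.
Assume t_j = -3^j − 2 for some j ≥ 0.
Then t_{j+1} = 3t_j + 4 = 3·(-3^j − 2) + 4 = -3^{j+1} − 6 + 4 = -3^{j+1} − 2.
This completes the inductive step, so t_k = -3^k − 2 for all k ≥ 0.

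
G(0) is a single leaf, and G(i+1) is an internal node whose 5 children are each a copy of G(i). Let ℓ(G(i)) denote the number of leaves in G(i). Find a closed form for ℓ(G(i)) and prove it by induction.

Claim: ℓ(G(i)) = 5^i.

Base case: ℓ(G(0)) = 1, and 5^0 = 1.
Assume ℓ(G(m)) = 5^m.
Then ℓ(G(m+1)) = 5·ℓ(G(m)) = 5·5^m = 5^{m+1}.
By induction, ℓ(G(i)) = 5^i for all i ≥ 0.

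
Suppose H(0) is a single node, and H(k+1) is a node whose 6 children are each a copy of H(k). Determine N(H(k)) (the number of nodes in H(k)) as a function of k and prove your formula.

Claim: N(H(k)) = (6^{k+1} − 1)/5.

Base case: N(H(0)) = 1, and (6^{0+1} − 1)/5 = 1.
Assume N(H(r)) = (6^{r+1} − 1)/5.
Then N(H(r+1)) = 1 + 6N(H(r)) = 1 + 6·(6^{r+1} − 1)/5 = 1 + (6^{r+2} − 6)/5 = (5 + 6^{r+2} − 6)/5 = (6^{r+2} − 1)/5.
Hence N(H(k)) = (6^{k+1} − 1)/5 for every k ≥ 0, by induction.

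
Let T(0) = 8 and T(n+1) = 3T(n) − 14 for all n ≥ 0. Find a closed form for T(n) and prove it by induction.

Claim: T(n) = 3^n + 7.

Base case: T(0) = 8, and 3^0 + 7 = 1 + 7 = 8.
Assume T(m) = 3^m + 7 for some m ≥ 0.
Then T(m+1) = 3T(m) − 14 = 3·(3^m + 7) − 14 = 3^{m+1} + 21 − 14 = 3^{m+1} + 7.
So the formula holds for m+1, and by induction T(n) = 3^n + 7 for all n ≥ 0.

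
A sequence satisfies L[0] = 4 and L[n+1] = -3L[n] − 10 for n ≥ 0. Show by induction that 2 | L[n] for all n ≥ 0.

Base case: L[0] = 4 = 2·2, so 2 | L[0].
Assume 2 | L[k], so L[k] = 2t for some integer t.
Then L[k+1] = -3L[k] − 10 = -3·(2t) − 10 = 2(-3t − 5), so 2 | L[k+1].
This completes the inductive step, so 2 | L[n] for all n ≥ 0.

2 | L[n]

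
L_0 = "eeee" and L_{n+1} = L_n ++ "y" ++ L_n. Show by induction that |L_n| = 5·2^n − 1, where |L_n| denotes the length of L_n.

Base case: |L_0| = 4, and 5·2^0 − 1 = 4.
Assume |L_k| = 5·2^k − 1.
Then |L_{k+1}| = |L_k| + 1 + |L_k| = 2|L_k| + 1 = 2(5·2^k − 1) + 1 = 5·2^{k+1} − 2 + 1 = 5·2^{k+1} − 1.
Hence |L_n| = 5·2^n − 1 for every n ≥ 0, by induction.

|L_n| = 5·2^n − 1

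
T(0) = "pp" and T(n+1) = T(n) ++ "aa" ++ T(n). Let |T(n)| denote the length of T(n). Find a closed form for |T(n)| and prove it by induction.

Claim: |T(n)| = 2^{n+2} − 2.

Base case: |T(0)| = 2, and 2^{0+2} − 2 = 2.
Assume |T(j)| = 2^{j+2} − 2.
Then |T(j+1)| = |T(j)| + 2 + |T(j)| = 2|T(j)| + 2 = 2(2^{j+2} − 2) + 2 = 2^{j+3} − 4 + 2 = 2^{j+3} − 2.
So the formula holds for j+1, and by induction |T(n)| = 2^{n+2} − 2 for all n ≥ 0.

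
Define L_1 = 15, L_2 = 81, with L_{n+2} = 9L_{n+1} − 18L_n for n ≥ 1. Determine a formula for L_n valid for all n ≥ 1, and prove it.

Claim: L_n = 2·6^n + 3^n.

Base cases: L_1 = 15 and 2·6^1 + 3^1 = 15; L_2 = 81 and 2·6^2 + 3^2 = 81.
Assume L_j = 2·6^j + 3^j for all 1 ≤ j ≤ r, where r ≥ 2.
Then L_{r+1} = 9L_r − 18L_{r−1} = 9·(2·6^r + 3^r) − 18·(2·6^{r−1} + 3^{r−1}) = 2·(9·6 − 18)6^{r−1} + (9·3 − 18)3^{r−1} = 72·6^{r−1} + 9·3^{r−1} = 2·6^{r+1} + 3^{r+1}.
This completes the inductive step, so L_n = 2·6^n + 3^n for all n ≥ 1.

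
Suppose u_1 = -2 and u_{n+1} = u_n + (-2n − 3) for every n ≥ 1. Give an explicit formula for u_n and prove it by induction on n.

Claim: u_n = -n^2 − 2n + 1.

Base case: u_1 = -2, and -1^2 − 2·1 + 1 = -2.
Assume u_r = -r^2 − 2r + 1.
Then u_{r+1} = u_r + (-2r − 3) = (-r^2 − 2r + 1) + (-2r − 3) = -r^2 − 4r − 2,
and -(r+1)^2 − 2·(r+1) + 1 = -r^2 − 4r − 2.
This completes the inductive step, so u_n = -n^2 − 2n + 1 for all n ≥ 1.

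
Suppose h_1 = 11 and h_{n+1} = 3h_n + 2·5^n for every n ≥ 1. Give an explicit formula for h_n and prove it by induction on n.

Claim: h_n = 2·3^n + 5^n.

Base case: h_1 = 11, and 2·3^1 + 5^1 = 6 + 5 = 11.
Assume h_k = 2·3^k + 5^k for some k ≥ 1.
Then h_{k+1} = 3h_k + 2·5^k = 3·(2·3^k + 5^k) + 2·5^k = 2·3^{k+1} + 3·5^k + 2·5^k = 2·3^{k+1} + 5·5^k = 2·3^{k+1} + 5^{k+1}.
This completes the inductive step, so h_n = 2·3^n + 5^n for all n ≥ 1.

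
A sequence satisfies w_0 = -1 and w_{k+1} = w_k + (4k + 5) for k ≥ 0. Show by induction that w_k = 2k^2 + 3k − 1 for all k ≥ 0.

Base case: w_0 = -1, and 2·0^2 + 3·0 − 1 = -1.
Assume w_r = 2r^2 + 3r − 1.
Then w_{r+1} = w_r + (4r + 5) = (2r^2 + 3r − 1) + (4r + 5) = 2r^2 + 7r + 4,
and 2·(r+1)^2 + 3·(r+1) − 1 = 2r^2 + 7r + 4.
Hence w_k = 2k^2 + 3k − 1 for every k ≥ 0, by induction.

w_k = 2k^2 + 3k − 1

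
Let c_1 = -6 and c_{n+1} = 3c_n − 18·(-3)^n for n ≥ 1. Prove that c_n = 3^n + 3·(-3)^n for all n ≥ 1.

Base case: c_1 = -6, and 3^1 + 3·(-3)^1 = 3 − 9 = -6.
Assume c_j = 3^j + 3·(-3)^j for some j ≥ 1.
Then c_{j+1} = 3c_j − 18·(-3)^j = 3·(3^j + 3·(-3)^j) − 18·(-3)^j = 3^{j+1} + 9·(-3)^j − 18·(-3)^j = 3^{j+1} − 9·(-3)^j = 3^{j+1} + 3·(-3)^{j+1}.
By induction, c_n = 3^n + 3·(-3)^n for all n ≥ 1.

c_n = 3^n + 3·(-3)^n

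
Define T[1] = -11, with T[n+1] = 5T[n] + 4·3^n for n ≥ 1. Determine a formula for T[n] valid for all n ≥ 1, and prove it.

Claim: T[n] = -5^n − 2·3^n.

Base case: T[1] = -11, and -5^1 − 2·3^1 = -5 − 6 = -11.
Assume T[m] = -5^m − 2·3^m for some m ≥ 1.
Then T[m+1] = 5T[m] + 4·3^m = 5·(-5^m − 2·3^m) + 4·3^m = -5^{m+1} − 10·3^m + 4·3^m = -5^{m+1} − 6·3^m = -5^{m+1} − 2·3^{m+1}.
This completes the inductive step, so T[n] = -5^n − 2·3^n for all n ≥ 1.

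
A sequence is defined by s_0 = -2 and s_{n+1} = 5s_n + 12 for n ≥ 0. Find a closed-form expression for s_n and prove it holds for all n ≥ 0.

Claim: s_n = 5^n − 3.

Base case: s_0 = -2, and 5^0 − 3 = 1 − 3 = -2.
Assume s_r = 5^r − 3 for some r ≥ 0.
Then s_{r+1} = 5s_r + 12 = 5·(5^r − 3) + 12 = 5^{r+1} − 15 + 12 = 5^{r+1} − 3.
So the formula holds for r+1, and by induction s_n = 5^n − 3 for all n ≥ 0.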